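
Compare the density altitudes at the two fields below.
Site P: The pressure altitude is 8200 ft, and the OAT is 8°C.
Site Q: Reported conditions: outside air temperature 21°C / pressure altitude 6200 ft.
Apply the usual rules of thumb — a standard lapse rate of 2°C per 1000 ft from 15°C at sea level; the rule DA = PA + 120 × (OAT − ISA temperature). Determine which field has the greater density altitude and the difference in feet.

Site P by 920 ft

Site P: ISA temp = -1.4°C, deviation +9.4°C, DA = 8200 + 120 × 9.4 = 9328 ft.
Site Q: ISA temp = 2.6°C, deviation +18.4°C, DA = 6200 + 120 × 18.4 = 8408 ft.
Site P is higher by 9328 − 8408 = 920 ft.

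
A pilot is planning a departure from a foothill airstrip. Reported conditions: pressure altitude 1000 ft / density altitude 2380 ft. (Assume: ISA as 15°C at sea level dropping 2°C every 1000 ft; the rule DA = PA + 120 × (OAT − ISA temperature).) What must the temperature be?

Density altitude − pressure altitude = 2380 − 1000 = +1380 ft.
At 120 ft/°C that is an ISA deviation of 1380/120 = +11.5°C.
ISA temperature at 1000 ft = 15 − 2 × (1000/1000) = 13°C.
OAT = ISA + deviation = 13 + (+11.5) = 24.5°C.

24.5°C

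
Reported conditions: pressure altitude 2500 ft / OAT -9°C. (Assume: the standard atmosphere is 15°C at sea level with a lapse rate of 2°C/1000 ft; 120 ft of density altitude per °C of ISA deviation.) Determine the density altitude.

ISA temperature at 2500 ft = 15 − 2 × (2500/1000) = 10°C.
ISA deviation = -9 − 10 = -19°C.
Density altitude = 2500 + 120 × (-19) = 2500 + (-2280) = 220 ft.

220 ft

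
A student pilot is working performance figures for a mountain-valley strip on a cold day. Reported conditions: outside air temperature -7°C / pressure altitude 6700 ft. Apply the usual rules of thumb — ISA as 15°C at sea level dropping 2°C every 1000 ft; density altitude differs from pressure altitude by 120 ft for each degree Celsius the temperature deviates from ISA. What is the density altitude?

ISA temperature at 6700 ft = 15 − 2 × (6700/1000) = 1.6°C.
ISA deviation = -7 − 1.6 = -8.6°C.
Density altitude = 6700 + 120 × (-8.6) = 6700 + (-1032) = 5668 ft.

5668 ft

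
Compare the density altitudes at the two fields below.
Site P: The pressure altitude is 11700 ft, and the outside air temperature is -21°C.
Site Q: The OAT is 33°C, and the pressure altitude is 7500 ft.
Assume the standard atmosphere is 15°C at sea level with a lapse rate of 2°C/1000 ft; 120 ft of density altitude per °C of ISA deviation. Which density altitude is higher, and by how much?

Site Q by 1272 ft

Site P: ISA temp = -8.4°C, deviation -12.6°C, DA = 11700 + 120 × (-12.6) = 10188 ft.
Site Q: ISA temp = 0°C, deviation +33°C, DA = 7500 + 120 × 33 = 11460 ft.
Site Q is higher by 11460 − 10188 = 1272 ft.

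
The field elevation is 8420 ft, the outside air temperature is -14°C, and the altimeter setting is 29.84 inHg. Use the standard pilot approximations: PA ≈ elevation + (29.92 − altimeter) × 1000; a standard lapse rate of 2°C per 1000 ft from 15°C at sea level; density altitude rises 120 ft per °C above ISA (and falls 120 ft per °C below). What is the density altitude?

7060 ft

Pressure altitude = 8420 + (29.92 − 29.84) × 1000 = 8420 + (+80) = 8500 ft.
ISA temperature at 8500 ft = 15 − 2 × (8500/1000) = -2°C.
ISA deviation = -14 − (-2) = -12°C.
Density altitude = 8500 + 120 × (-12) = 7060 ft.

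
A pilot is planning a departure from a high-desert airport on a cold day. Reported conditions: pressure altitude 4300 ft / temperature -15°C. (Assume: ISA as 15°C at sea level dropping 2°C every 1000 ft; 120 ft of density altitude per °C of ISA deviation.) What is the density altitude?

1732 ft

ISA temperature at 4300 ft = 15 − 2 × (4300/1000) = 6.4°C.
ISA deviation = -15 − 6.4 = -21.4°C.
Density altitude = 4300 + 120 × (-21.4) = 4300 + (-2568) = 1732 ft.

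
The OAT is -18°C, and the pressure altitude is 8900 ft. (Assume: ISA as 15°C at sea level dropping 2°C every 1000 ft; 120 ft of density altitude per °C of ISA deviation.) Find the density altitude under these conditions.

ISA temperature at 8900 ft = 15 − 2 × (8900/1000) = -2.8°C.
ISA deviation = -18 − (-2.8) = -15.2°C.
Density altitude = 8900 + 120 × (-15.2) = 8900 + (-1824) = 7076 ft.

7076 ft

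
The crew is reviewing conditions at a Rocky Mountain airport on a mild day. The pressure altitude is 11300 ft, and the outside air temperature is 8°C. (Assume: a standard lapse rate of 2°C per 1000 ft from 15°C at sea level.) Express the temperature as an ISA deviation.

ISA+15.6°C

ISA temperature at 11300 ft = 15 − 2 × (11300/1000) = -7.6°C.
Deviation = OAT − ISA = 8 − (-7.6) = +15.6°C.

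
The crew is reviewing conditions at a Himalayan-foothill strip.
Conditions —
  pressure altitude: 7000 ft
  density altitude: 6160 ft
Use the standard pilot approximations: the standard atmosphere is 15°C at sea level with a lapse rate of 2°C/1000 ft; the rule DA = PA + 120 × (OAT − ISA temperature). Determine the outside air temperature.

Density altitude − pressure altitude = 6160 − 7000 = -840 ft.
At 120 ft/°C that is an ISA deviation of -840/120 = -7°C.
ISA temperature at 7000 ft = 15 − 2 × (7000/1000) = 1°C.
OAT = ISA + deviation = 1 + (-7) = -6°C.

-6°C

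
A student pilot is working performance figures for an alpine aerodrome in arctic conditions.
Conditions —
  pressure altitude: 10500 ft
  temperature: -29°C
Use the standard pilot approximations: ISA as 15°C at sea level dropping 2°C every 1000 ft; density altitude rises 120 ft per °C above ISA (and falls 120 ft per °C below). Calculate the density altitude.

ISA temperature at 10500 ft = 15 − 2 × (10500/1000) = -6°C.
ISA deviation = -29 − (-6) = -23°C.
Density altitude = 10500 + 120 × (-23) = 10500 + (-2760) = 7740 ft.

7740 ft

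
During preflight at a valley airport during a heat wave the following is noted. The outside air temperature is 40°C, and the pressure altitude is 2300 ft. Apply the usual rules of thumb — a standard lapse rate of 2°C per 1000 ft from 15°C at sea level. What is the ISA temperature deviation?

ISA+29.6°C

ISA temperature at 2300 ft = 15 − 2 × (2300/1000) = 10.4°C.
Deviation = OAT − ISA = 40 − 10.4 = +29.6°C.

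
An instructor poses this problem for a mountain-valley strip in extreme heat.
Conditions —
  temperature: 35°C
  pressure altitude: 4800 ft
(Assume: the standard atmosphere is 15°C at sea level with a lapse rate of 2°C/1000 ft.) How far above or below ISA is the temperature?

ISA+29.6°C

ISA temperature at 4800 ft = 15 − 2 × (4800/1000) = 5.4°C.
Deviation = OAT − ISA = 35 − 5.4 = +29.6°C.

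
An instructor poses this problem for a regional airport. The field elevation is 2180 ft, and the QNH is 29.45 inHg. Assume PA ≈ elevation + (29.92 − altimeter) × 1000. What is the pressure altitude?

2650 ft

Pressure correction = (29.92 − 29.45) × 1000 = +470 ft.
Pressure altitude = 2180 + (+470) = 2650 ft.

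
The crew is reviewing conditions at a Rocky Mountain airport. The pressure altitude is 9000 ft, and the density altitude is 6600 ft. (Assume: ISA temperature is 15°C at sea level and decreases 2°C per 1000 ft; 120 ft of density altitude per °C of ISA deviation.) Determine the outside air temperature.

Density altitude − pressure altitude = 6600 − 9000 = -2400 ft.
At 120 ft/°C that is an ISA deviation of -2400/120 = -20°C.
ISA temperature at 9000 ft = 15 − 2 × (9000/1000) = -3°C.
OAT = ISA + deviation = -3 + (-20) = -23°C.

-23°C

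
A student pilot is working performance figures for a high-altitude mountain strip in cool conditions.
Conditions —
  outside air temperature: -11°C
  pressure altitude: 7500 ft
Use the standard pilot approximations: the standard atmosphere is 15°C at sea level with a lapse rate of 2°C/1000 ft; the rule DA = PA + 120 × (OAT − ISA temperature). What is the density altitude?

ISA temperature at 7500 ft = 15 − 2 × (7500/1000) = 0°C.
ISA deviation = -11 − 0 = -11°C.
Density altitude = 7500 + 120 × (-11) = 7500 + (-1320) = 6180 ft.

6180 ft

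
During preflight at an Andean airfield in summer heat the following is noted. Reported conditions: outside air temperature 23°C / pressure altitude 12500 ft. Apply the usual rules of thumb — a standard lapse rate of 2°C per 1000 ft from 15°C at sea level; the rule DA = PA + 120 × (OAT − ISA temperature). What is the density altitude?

16460 ft

ISA temperature at 12500 ft = 15 − 2 × (12500/1000) = -10°C.
ISA deviation = 23 − (-10) = +33°C.
Density altitude = 12500 + 120 × (33) = 12500 + (+3960) = 16460 ft.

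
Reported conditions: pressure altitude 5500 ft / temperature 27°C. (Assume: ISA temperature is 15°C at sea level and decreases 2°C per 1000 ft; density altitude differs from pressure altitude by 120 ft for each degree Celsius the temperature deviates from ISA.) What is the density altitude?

ISA temperature at 5500 ft = 15 − 2 × (5500/1000) = 4°C.
ISA deviation = 27 − 4 = +23°C.
Density altitude = 5500 + 120 × (23) = 5500 + (+2760) = 8260 ft.

8260 ft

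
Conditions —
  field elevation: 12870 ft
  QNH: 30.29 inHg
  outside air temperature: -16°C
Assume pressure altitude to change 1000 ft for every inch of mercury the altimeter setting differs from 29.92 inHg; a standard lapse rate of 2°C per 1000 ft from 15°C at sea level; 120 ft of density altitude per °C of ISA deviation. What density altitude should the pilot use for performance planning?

Pressure altitude = 12870 + (29.92 − 30.29) × 1000 = 12870 + (-370) = 12500 ft.
ISA temperature at 12500 ft = 15 − 2 × (12500/1000) = -10°C.
ISA deviation = -16 − (-10) = -6°C.
Density altitude = 12500 + 120 × (-6) = 11780 ft.

11780 ft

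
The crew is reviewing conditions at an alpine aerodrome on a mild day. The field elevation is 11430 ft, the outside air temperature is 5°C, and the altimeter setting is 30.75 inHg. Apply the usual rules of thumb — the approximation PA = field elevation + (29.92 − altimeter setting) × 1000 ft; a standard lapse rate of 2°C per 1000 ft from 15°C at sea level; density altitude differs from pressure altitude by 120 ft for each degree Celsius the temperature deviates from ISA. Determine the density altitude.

11944 ft

Pressure altitude = 11430 + (29.92 − 30.75) × 1000 = 11430 + (-830) = 10600 ft.
ISA temperature at 10600 ft = 15 − 2 × (10600/1000) = -6.2°C.
ISA deviation = 5 − (-6.2) = +11.2°C.
Density altitude = 10600 + 120 × (11.2) = 11944 ft.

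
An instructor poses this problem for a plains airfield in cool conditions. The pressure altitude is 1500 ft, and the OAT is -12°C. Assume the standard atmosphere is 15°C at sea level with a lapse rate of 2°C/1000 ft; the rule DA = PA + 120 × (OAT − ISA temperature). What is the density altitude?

-1380 ft

ISA temperature at 1500 ft = 15 − 2 × (1500/1000) = 12°C.
ISA deviation = -12 − 12 = -24°C.
Density altitude = 1500 + 120 × (-24) = 1500 + (-2880) = -1380 ft.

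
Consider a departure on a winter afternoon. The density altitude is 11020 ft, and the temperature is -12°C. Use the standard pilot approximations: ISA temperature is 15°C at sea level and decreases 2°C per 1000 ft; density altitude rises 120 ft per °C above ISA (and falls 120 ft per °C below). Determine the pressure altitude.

DA = PA + 120 × (OAT − (15 − 2·PA/1000)) = PA + 120·OAT − 1800 + 0.24·PA = 1.24·PA + 120·OAT − 1800.
So 1.24·PA = 11020 − 120 × (-12) + 1800 = 14260.
PA = 14260 / 1.24 = 11500 ft.

11500 ft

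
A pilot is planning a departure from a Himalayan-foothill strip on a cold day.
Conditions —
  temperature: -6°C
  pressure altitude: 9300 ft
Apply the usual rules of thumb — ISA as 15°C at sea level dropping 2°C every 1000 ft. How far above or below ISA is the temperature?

ISA temperature at 9300 ft = 15 − 2 × (9300/1000) = -3.6°C.
Deviation = OAT − ISA = -6 − (-3.6) = -2.4°C.

ISA-2.4°C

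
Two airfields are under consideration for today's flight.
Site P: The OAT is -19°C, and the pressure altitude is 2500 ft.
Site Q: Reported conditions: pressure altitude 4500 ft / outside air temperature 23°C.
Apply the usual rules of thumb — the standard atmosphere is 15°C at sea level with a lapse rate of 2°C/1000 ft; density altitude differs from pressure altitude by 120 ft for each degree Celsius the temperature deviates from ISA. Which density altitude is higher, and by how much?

Site Q by 7520 ft

Site P: ISA temp = 10°C, deviation -29°C, DA = 2500 + 120 × (-29) = -980 ft.
Site Q: ISA temp = 6°C, deviation +17°C, DA = 4500 + 120 × 17 = 6540 ft.
Site Q is higher by 6540 − (-980) = 7520 ft.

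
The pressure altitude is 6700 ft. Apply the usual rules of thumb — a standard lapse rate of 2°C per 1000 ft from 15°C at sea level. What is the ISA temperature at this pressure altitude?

1.6°C

ISA temperature = 15 − 2 × (6700/1000) = 15 − 13.4 = 1.6°C.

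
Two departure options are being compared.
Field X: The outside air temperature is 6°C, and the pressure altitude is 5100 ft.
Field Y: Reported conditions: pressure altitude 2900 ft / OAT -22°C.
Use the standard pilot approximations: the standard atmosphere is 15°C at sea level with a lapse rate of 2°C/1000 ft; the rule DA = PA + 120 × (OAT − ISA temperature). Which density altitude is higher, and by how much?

Field X by 6088 ft

Field X: ISA temp = 4.8°C, deviation +1.2°C, DA = 5100 + 120 × 1.2 = 5244 ft.
Field Y: ISA temp = 9.2°C, deviation -31.2°C, DA = 2900 + 120 × (-31.2) = -844 ft.
Field X is higher by 5244 − (-844) = 6088 ft.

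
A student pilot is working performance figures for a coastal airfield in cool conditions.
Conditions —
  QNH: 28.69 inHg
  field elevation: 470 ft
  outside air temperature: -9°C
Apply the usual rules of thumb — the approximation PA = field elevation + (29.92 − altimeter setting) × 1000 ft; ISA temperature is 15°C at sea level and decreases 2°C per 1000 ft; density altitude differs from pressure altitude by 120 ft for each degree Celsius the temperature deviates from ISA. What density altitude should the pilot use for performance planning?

Pressure altitude = 470 + (29.92 − 28.69) × 1000 = 470 + (+1230) = 1700 ft.
ISA temperature at 1700 ft = 15 − 2 × (1700/1000) = 11.6°C.
ISA deviation = -9 − 11.6 = -20.6°C.
Density altitude = 1700 + 120 × (-20.6) = -772 ft.

-772 ft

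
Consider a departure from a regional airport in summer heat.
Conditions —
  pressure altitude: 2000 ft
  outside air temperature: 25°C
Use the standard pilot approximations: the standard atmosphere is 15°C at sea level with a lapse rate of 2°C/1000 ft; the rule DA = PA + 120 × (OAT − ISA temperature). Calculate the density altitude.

ISA temperature at 2000 ft = 15 − 2 × (2000/1000) = 11°C.
ISA deviation = 25 − 11 = +14°C.
Density altitude = 2000 + 120 × (14) = 2000 + (+1680) = 3680 ft.

3680 ft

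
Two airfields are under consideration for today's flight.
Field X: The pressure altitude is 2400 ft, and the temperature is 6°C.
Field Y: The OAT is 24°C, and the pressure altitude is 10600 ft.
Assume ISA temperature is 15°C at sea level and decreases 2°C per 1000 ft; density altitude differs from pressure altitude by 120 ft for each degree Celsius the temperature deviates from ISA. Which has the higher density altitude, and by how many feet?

Field X: ISA temp = 10.2°C, deviation -4.2°C, DA = 2400 + 120 × (-4.2) = 1896 ft.
Field Y: ISA temp = -6.2°C, deviation +30.2°C, DA = 10600 + 120 × 30.2 = 14224 ft.
Field Y is higher by 14224 − 1896 = 12328 ft.

Field Y by 12328 ft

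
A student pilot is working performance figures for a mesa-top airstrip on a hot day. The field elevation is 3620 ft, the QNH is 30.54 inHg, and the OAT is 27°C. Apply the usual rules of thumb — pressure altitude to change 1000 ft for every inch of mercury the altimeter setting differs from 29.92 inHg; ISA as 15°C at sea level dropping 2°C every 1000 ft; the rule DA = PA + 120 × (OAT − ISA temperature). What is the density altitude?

5160 ft

Pressure altitude = 3620 + (29.92 − 30.54) × 1000 = 3620 + (-620) = 3000 ft.
ISA temperature at 3000 ft = 15 − 2 × (3000/1000) = 9°C.
ISA deviation = 27 − 9 = +18°C.
Density altitude = 3000 + 120 × (18) = 5160 ft.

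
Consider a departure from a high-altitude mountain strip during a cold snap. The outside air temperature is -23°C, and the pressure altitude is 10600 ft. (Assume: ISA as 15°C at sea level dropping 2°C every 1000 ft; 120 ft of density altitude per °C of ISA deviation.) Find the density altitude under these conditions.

ISA temperature at 10600 ft = 15 − 2 × (10600/1000) = -6.2°C.
ISA deviation = -23 − (-6.2) = -16.8°C.
Density altitude = 10600 + 120 × (-16.8) = 10600 + (-2016) = 8584 ft.

8584 ft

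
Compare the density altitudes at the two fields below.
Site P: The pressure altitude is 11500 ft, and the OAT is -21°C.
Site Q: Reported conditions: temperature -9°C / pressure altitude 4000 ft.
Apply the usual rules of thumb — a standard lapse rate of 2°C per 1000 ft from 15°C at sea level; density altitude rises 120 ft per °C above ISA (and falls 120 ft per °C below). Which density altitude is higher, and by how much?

Site P: ISA temp = -8°C, deviation -13°C, DA = 11500 + 120 × (-13) = 9940 ft.
Site Q: ISA temp = 7°C, deviation -16°C, DA = 4000 + 120 × (-16) = 2080 ft.
Site P is higher by 9940 − 2080 = 7860 ft.

Site P by 7860 ft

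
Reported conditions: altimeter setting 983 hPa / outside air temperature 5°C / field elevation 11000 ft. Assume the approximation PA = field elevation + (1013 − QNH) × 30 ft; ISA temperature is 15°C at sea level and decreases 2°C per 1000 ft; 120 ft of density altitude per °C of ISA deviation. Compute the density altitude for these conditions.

13556 ft

Pressure altitude = 11000 + (1013 − 983) × 30 = 11000 + (+900) = 11900 ft.
ISA temperature at 11900 ft = 15 − 2 × (11900/1000) = -8.8°C.
ISA deviation = 5 − (-8.8) = +13.8°C.
Density altitude = 11900 + 120 × (13.8) = 13556 ft.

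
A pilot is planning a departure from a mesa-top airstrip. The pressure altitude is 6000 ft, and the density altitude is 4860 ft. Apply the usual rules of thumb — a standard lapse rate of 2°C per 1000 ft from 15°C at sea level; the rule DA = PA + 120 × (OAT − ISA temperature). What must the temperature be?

-6.5°C

Density altitude − pressure altitude = 4860 − 6000 = -1140 ft.
At 120 ft/°C that is an ISA deviation of -1140/120 = -9.5°C.
ISA temperature at 6000 ft = 15 − 2 × (6000/1000) = 3°C.
OAT = ISA + deviation = 3 + (-9.5) = -6.5°C.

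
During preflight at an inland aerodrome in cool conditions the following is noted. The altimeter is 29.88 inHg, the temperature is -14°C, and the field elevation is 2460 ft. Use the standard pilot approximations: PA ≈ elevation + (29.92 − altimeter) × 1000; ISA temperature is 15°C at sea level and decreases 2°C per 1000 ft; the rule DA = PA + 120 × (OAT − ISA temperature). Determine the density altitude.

Pressure altitude = 2460 + (29.92 − 29.88) × 1000 = 2460 + (+40) = 2500 ft.
ISA temperature at 2500 ft = 15 − 2 × (2500/1000) = 10°C.
ISA deviation = -14 − 10 = -24°C.
Density altitude = 2500 + 120 × (-24) = -380 ft.

-380 ft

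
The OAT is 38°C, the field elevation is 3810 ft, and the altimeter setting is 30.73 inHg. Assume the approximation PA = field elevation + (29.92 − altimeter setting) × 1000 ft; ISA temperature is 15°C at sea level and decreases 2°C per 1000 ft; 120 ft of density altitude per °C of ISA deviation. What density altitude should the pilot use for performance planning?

6480 ft

Pressure altitude = 3810 + (29.92 − 30.73) × 1000 = 3810 + (-810) = 3000 ft.
ISA temperature at 3000 ft = 15 − 2 × (3000/1000) = 9°C.
ISA deviation = 38 − 9 = +29°C.
Density altitude = 3000 + 120 × (29) = 6480 ft.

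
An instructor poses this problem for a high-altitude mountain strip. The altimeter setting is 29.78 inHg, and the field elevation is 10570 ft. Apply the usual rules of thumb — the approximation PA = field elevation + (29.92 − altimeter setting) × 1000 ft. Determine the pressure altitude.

10710 ft

Pressure correction = (29.92 − 29.78) × 1000 = +140 ft.
Pressure altitude = 10570 + (+140) = 10710 ft.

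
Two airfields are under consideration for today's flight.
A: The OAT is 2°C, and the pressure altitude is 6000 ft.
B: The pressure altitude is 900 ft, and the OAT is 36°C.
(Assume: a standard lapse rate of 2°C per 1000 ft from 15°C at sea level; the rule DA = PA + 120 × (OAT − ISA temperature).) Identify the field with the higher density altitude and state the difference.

A: ISA temp = 3°C, deviation -1°C, DA = 6000 + 120 × (-1) = 5880 ft.
B: ISA temp = 13.2°C, deviation +22.8°C, DA = 900 + 120 × 22.8 = 3636 ft.
A is higher by 5880 − 3636 = 2244 ft.

A by 2244 ft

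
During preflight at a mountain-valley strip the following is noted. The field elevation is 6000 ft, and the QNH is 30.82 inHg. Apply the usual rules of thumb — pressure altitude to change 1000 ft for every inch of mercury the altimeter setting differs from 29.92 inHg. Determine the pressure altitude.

5100 ft

Pressure correction = (29.92 − 30.82) × 1000 = -900 ft.
Pressure altitude = 6000 + (-900) = 5100 ft.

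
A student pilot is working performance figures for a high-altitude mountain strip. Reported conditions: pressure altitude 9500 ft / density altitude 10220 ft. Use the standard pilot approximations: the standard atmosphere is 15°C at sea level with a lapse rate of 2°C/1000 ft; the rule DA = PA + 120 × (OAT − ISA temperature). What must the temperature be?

Density altitude − pressure altitude = 10220 − 9500 = +720 ft.
At 120 ft/°C that is an ISA deviation of 720/120 = +6°C.
ISA temperature at 9500 ft = 15 − 2 × (9500/1000) = -4°C.
OAT = ISA + deviation = -4 + (+6) = 2°C.

2°C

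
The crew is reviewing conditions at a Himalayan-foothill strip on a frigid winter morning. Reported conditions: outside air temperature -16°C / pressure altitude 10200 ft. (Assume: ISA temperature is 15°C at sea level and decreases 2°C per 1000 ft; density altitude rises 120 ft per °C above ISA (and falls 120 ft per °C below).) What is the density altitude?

8928 ft

ISA temperature at 10200 ft = 15 − 2 × (10200/1000) = -5.4°C.
ISA deviation = -16 − (-5.4) = -10.6°C.
Density altitude = 10200 + 120 × (-10.6) = 10200 + (-1272) = 8928 ft.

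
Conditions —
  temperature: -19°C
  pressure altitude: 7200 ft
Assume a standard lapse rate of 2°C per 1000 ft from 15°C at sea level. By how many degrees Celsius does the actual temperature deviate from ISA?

ISA temperature at 7200 ft = 15 − 2 × (7200/1000) = 0.6°C.
Deviation = OAT − ISA = -19 − 0.6 = -19.6°C.

ISA-19.6°C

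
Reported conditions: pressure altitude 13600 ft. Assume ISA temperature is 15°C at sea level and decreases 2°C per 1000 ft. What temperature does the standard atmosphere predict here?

ISA temperature = 15 − 2 × (13600/1000) = 15 − 27.2 = -12.2°C.

-12.2°C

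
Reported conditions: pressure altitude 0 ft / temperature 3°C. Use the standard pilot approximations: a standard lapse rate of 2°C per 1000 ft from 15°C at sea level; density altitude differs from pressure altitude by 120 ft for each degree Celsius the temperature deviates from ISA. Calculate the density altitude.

ISA temperature at 0 ft = 15 − 2 × (0/1000) = 15°C.
ISA deviation = 3 − 15 = -12°C.
Density altitude = 0 + 120 × (-12) = 0 + (-1440) = -1440 ft.

-1440 ft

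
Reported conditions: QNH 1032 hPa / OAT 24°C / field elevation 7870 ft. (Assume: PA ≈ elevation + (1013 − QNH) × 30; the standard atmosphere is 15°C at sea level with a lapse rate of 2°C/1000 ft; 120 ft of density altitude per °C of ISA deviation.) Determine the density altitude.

10132 ft

Pressure altitude = 7870 + (1013 − 1032) × 30 = 7870 + (-570) = 7300 ft.
ISA temperature at 7300 ft = 15 − 2 × (7300/1000) = 0.4°C.
ISA deviation = 24 − 0.4 = +23.6°C.
Density altitude = 7300 + 120 × (23.6) = 10132 ft.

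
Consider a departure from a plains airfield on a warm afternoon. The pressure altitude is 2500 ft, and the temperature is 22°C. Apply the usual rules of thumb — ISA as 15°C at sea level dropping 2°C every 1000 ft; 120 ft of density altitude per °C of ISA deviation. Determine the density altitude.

ISA temperature at 2500 ft = 15 − 2 × (2500/1000) = 10°C.
ISA deviation = 22 − 10 = +12°C.
Density altitude = 2500 + 120 × (12) = 2500 + (+1440) = 3940 ft.

3940 ft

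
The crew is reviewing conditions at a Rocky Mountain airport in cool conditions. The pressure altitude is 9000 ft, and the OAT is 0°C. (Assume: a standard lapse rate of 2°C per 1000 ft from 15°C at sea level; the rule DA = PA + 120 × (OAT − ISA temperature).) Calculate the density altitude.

9360 ft

ISA temperature at 9000 ft = 15 − 2 × (9000/1000) = -3°C.
ISA deviation = 0 − (-3) = +3°C.
Density altitude = 9000 + 120 × (3) = 9000 + (+360) = 9360 ft.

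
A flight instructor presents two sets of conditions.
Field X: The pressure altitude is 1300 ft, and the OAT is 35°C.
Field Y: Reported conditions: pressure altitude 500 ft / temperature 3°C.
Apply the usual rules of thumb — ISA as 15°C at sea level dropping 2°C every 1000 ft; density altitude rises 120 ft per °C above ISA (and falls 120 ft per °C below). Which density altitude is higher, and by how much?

Field X by 4832 ft

Field X: ISA temp = 12.4°C, deviation +22.6°C, DA = 1300 + 120 × 22.6 = 4012 ft.
Field Y: ISA temp = 14°C, deviation -11°C, DA = 500 + 120 × (-11) = -820 ft.
Field X is higher by 4012 − (-820) = 4832 ft.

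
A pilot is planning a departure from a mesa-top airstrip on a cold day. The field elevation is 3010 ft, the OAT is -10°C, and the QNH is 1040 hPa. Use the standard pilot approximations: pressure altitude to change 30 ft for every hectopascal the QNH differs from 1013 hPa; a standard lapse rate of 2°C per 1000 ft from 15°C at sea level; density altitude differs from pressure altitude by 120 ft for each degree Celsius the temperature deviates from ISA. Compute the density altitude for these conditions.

-272 ft

Pressure altitude = 3010 + (1013 − 1040) × 30 = 3010 + (-810) = 2200 ft.
ISA temperature at 2200 ft = 15 − 2 × (2200/1000) = 10.6°C.
ISA deviation = -10 − 10.6 = -20.6°C.
Density altitude = 2200 + 120 × (-20.6) = -272 ft.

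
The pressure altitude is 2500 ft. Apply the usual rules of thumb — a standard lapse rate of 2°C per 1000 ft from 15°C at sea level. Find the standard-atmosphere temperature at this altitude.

10°C

ISA temperature = 15 − 2 × (2500/1000) = 15 − 5 = 10°C.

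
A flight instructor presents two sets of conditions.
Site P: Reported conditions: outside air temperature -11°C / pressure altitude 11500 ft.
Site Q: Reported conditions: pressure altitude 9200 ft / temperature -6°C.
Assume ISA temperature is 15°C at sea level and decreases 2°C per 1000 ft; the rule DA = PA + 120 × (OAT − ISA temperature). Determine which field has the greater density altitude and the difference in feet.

Site P: ISA temp = -8°C, deviation -3°C, DA = 11500 + 120 × (-3) = 11140 ft.
Site Q: ISA temp = -3.4°C, deviation -2.6°C, DA = 9200 + 120 × (-2.6) = 8888 ft.
Site P is higher by 11140 − 8888 = 2252 ft.

Site P by 2252 ft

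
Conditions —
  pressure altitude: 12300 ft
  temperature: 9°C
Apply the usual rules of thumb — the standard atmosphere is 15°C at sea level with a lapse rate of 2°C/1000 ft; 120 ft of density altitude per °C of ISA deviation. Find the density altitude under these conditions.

14532 ft

ISA temperature at 12300 ft = 15 − 2 × (12300/1000) = -9.6°C.
ISA deviation = 9 − (-9.6) = +18.6°C.
Density altitude = 12300 + 120 × (18.6) = 12300 + (+2232) = 14532 ft.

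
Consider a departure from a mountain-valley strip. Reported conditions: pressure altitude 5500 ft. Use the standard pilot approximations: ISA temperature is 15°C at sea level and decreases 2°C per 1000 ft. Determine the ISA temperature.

4°C

ISA temperature = 15 − 2 × (5500/1000) = 15 − 11 = 4°C.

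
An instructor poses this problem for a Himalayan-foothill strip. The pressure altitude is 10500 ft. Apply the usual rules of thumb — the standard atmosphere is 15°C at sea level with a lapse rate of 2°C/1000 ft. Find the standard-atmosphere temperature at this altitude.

-6°C

ISA temperature = 15 − 2 × (10500/1000) = 15 − 21 = -6°C.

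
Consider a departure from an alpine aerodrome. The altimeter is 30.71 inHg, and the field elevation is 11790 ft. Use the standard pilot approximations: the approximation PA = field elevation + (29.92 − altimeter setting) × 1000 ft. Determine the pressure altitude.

11000 ft

Pressure correction = (29.92 − 30.71) × 1000 = -790 ft.
Pressure altitude = 11790 + (-790) = 11000 ft.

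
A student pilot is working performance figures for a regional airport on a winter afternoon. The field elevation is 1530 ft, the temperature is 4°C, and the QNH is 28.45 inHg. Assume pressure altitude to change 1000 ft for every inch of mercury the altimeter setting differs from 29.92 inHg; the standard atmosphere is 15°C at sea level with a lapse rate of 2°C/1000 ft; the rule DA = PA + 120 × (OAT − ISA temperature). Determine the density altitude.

Pressure altitude = 1530 + (29.92 − 28.45) × 1000 = 1530 + (+1470) = 3000 ft.
ISA temperature at 3000 ft = 15 − 2 × (3000/1000) = 9°C.
ISA deviation = 4 − 9 = -5°C.
Density altitude = 3000 + 120 × (-5) = 2400 ft.

2400 ft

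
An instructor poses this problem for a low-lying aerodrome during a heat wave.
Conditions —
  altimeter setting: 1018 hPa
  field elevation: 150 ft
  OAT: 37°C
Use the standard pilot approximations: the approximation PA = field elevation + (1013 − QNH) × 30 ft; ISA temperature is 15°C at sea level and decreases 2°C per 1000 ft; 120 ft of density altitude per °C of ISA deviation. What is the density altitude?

Pressure altitude = 150 + (1013 − 1018) × 30 = 150 + (-150) = 0 ft.
ISA temperature at 0 ft = 15 − 2 × (0/1000) = 15°C.
ISA deviation = 37 − 15 = +22°C.
Density altitude = 0 + 120 × (22) = 2640 ft.

2640 ft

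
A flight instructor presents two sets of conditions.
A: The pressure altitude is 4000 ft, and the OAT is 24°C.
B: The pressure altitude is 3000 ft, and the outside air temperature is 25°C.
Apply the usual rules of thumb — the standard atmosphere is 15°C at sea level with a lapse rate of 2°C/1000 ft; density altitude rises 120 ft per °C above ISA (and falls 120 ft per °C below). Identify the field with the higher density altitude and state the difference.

A: ISA temp = 7°C, deviation +17°C, DA = 4000 + 120 × 17 = 6040 ft.
B: ISA temp = 9°C, deviation +16°C, DA = 3000 + 120 × 16 = 4920 ft.
A is higher by 6040 − 4920 = 1120 ft.

A by 1120 ft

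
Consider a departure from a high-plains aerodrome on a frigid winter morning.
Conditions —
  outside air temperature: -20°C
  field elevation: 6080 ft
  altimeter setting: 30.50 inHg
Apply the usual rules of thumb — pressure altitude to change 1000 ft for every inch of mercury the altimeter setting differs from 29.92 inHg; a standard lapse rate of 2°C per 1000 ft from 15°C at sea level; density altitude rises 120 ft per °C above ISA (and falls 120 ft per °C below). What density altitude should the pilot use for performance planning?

Pressure altitude = 6080 + (29.92 − 30.50) × 1000 = 6080 + (-580) = 5500 ft.
ISA temperature at 5500 ft = 15 − 2 × (5500/1000) = 4°C.
ISA deviation = -20 − 4 = -24°C.
Density altitude = 5500 + 120 × (-24) = 2620 ft.

2620 ft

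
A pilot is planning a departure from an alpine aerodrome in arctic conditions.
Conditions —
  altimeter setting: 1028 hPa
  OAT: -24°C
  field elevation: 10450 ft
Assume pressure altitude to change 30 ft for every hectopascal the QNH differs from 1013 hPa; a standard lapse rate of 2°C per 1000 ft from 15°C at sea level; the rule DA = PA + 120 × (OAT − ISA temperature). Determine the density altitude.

7720 ft

Pressure altitude = 10450 + (1013 − 1028) × 30 = 10450 + (-450) = 10000 ft.
ISA temperature at 10000 ft = 15 − 2 × (10000/1000) = -5°C.
ISA deviation = -24 − (-5) = -19°C.
Density altitude = 10000 + 120 × (-19) = 7720 ft.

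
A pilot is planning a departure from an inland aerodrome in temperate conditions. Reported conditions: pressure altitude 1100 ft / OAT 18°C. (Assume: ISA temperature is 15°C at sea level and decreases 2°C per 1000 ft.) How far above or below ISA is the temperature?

ISA temperature at 1100 ft = 15 − 2 × (1100/1000) = 12.8°C.
Deviation = OAT − ISA = 18 − 12.8 = +5.2°C.

ISA+5.2°C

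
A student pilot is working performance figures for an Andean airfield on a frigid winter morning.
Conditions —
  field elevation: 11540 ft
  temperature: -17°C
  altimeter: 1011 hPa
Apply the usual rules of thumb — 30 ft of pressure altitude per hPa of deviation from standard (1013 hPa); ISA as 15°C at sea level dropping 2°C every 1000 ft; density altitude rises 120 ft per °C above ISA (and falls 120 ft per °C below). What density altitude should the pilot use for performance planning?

10544 ft

Pressure altitude = 11540 + (1013 − 1011) × 30 = 11540 + (+60) = 11600 ft.
ISA temperature at 11600 ft = 15 − 2 × (11600/1000) = -8.2°C.
ISA deviation = -17 − (-8.2) = -8.8°C.
Density altitude = 11600 + 120 × (-8.8) = 10544 ft.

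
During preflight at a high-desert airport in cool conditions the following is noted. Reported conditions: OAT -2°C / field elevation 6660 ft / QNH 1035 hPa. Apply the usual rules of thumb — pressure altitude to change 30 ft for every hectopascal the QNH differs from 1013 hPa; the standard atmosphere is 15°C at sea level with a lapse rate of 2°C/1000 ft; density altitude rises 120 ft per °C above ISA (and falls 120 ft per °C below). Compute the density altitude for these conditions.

Pressure altitude = 6660 + (1013 − 1035) × 30 = 6660 + (-660) = 6000 ft.
ISA temperature at 6000 ft = 15 − 2 × (6000/1000) = 3°C.
ISA deviation = -2 − 3 = -5°C.
Density altitude = 6000 + 120 × (-5) = 5400 ft.

5400 ft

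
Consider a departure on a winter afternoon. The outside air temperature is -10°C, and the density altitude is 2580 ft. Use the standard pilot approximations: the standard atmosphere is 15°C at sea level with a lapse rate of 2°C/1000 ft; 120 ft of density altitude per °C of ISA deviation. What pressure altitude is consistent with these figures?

DA = PA + 120 × (OAT − (15 − 2·PA/1000)) = PA + 120·OAT − 1800 + 0.24·PA = 1.24·PA + 120·OAT − 1800.
So 1.24·PA = 2580 − 120 × (-10) + 1800 = 5580.
PA = 5580 / 1.24 = 4500 ft.

4500 ft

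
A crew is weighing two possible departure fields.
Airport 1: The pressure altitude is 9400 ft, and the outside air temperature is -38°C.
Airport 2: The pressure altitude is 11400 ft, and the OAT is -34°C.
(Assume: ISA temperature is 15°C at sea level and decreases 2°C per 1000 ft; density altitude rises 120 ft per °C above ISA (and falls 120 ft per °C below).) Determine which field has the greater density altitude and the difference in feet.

Airport 1: ISA temp = -3.8°C, deviation -34.2°C, DA = 9400 + 120 × (-34.2) = 5296 ft.
Airport 2: ISA temp = -7.8°C, deviation -26.2°C, DA = 11400 + 120 × (-26.2) = 8256 ft.
Airport 2 is higher by 8256 − 5296 = 2960 ft.

Airport 2 by 2960 ft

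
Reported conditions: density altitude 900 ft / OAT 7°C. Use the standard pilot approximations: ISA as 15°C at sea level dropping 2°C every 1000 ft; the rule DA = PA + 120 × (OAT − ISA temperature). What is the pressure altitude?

1500 ft

DA = PA + 120 × (OAT − (15 − 2·PA/1000)) = PA + 120·OAT − 1800 + 0.24·PA = 1.24·PA + 120·OAT − 1800.
So 1.24·PA = 900 − 120 × 7 + 1800 = 1860.
PA = 1860 / 1.24 = 1500 ft.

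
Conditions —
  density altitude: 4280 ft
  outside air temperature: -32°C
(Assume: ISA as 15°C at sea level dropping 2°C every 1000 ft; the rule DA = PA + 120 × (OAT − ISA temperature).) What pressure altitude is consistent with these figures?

8000 ft

DA = PA + 120 × (OAT − (15 − 2·PA/1000)) = PA + 120·OAT − 1800 + 0.24·PA = 1.24·PA + 120·OAT − 1800.
So 1.24·PA = 4280 − 120 × (-32) + 1800 = 9920.
PA = 9920 / 1.24 = 8000 ft.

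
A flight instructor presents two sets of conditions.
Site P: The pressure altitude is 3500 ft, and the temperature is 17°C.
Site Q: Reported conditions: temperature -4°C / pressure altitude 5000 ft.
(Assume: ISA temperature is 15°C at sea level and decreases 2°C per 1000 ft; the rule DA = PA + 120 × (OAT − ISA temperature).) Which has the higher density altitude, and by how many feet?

Site P by 660 ft

Site P: ISA temp = 8°C, deviation +9°C, DA = 3500 + 120 × 9 = 4580 ft.
Site Q: ISA temp = 5°C, deviation -9°C, DA = 5000 + 120 × (-9) = 3920 ft.
Site P is higher by 4580 − 3920 = 660 ft.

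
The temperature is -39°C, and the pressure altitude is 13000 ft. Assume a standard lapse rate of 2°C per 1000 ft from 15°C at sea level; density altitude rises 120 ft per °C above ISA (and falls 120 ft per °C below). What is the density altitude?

ISA temperature at 13000 ft = 15 − 2 × (13000/1000) = -11°C.
ISA deviation = -39 − (-11) = -28°C.
Density altitude = 13000 + 120 × (-28) = 13000 + (-3360) = 9640 ft.

9640 ft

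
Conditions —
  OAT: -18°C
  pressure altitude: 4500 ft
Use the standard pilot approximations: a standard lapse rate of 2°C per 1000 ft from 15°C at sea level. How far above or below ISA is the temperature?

ISA-24°C

ISA temperature at 4500 ft = 15 − 2 × (4500/1000) = 6°C.
Deviation = OAT − ISA = -18 − 6 = -24°C.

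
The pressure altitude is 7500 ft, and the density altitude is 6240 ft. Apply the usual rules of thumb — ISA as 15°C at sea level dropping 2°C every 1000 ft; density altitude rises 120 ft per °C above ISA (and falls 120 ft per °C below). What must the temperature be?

Density altitude − pressure altitude = 6240 − 7500 = -1260 ft.
At 120 ft/°C that is an ISA deviation of -1260/120 = -10.5°C.
ISA temperature at 7500 ft = 15 − 2 × (7500/1000) = 0°C.
OAT = ISA + deviation = 0 + (-10.5) = -10.5°C.

-10.5°C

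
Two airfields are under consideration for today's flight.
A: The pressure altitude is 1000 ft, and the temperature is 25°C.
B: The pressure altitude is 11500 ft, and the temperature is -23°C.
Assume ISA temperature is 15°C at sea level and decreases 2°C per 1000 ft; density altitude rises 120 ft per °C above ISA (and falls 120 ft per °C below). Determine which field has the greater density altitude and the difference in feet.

B by 7260 ft

A: ISA temp = 13°C, deviation +12°C, DA = 1000 + 120 × 12 = 2440 ft.
B: ISA temp = -8°C, deviation -15°C, DA = 11500 + 120 × (-15) = 9700 ft.
B is higher by 9700 − 2440 = 7260 ft.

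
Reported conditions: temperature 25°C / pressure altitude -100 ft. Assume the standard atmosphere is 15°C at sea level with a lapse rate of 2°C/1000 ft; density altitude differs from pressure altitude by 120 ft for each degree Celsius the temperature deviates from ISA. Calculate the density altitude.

ISA temperature at -100 ft = 15 − 2 × (-100/1000) = 15.2°C.
ISA deviation = 25 − 15.2 = +9.8°C.
Density altitude = -100 + 120 × (9.8) = -100 + (+1176) = 1076 ft.

1076 ft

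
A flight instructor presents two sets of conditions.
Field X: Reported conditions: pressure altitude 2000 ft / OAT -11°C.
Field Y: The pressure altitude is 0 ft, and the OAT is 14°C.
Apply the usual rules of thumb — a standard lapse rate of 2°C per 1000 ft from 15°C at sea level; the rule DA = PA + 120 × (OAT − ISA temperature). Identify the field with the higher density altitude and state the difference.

Field Y by 520 ft

Field X: ISA temp = 11°C, deviation -22°C, DA = 2000 + 120 × (-22) = -640 ft.
Field Y: ISA temp = 15°C, deviation -1°C, DA = 0 + 120 × (-1) = -120 ft.
Field Y is higher by -120 − (-640) = 520 ft.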